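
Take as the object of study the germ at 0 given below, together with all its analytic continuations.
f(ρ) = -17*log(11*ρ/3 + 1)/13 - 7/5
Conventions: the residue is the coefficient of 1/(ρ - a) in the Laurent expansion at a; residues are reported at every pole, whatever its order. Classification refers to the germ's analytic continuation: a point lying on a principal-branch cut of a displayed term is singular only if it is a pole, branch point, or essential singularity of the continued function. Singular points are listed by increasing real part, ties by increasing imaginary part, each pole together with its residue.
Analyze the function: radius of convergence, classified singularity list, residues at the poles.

Branch term (-17/13)*log(1 - ρ/(-3/11)): its argument vanishes at ρ = -3/11, a logarithmic branch point, modulus 3/11.
The radius of convergence is the smallest modulus among the singular points: 3/11.

Radius of convergence at 0: 3/11.
At -3/11: a logarithmic branch point.


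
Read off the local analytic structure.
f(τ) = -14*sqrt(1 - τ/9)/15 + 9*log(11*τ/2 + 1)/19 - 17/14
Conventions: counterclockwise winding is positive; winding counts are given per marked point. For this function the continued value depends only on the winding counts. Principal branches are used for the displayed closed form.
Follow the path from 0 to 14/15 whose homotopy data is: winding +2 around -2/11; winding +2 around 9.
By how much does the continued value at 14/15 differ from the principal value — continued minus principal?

Continued minus principal equals (36/19)*pi*i.

The rational part is single-valued and drops out of the difference; each branch term changes only by its own monodromy.
(9/19)*log(1 - τ/(-2/11)): each positive loop around -2/11 adds 2*pi*i to the log, so winding +2 contributes (9/19)*(2)*2*pi*i = (36/19)*pi*i.
(-14/15)*sqrt(1 - τ/(9)): winding +2 is even, the square root returns to the same sheet, contribution 0.
Summing the contributions at τ = 14/15 gives (36/19)*pi*i.


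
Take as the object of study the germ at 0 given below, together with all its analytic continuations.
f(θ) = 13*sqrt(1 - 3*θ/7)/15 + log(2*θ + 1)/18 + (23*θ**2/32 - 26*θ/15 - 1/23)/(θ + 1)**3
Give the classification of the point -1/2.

The point is a logarithmic branch point.

The term (1/18)*log(1 - θ/(-1/2)) has argument 1 - -1/2/(-1/2) = 0 at -1/2: a logarithmic (infinitely-sheeted) branch point; the remaining terms are analytic or single-valued there.


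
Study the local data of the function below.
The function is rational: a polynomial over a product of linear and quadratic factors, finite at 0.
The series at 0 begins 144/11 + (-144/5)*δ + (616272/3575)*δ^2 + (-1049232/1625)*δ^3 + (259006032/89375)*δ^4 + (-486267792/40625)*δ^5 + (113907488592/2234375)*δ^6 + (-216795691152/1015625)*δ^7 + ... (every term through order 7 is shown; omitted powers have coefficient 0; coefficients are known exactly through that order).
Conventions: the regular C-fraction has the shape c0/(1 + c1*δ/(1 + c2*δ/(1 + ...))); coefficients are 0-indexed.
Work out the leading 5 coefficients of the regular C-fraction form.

The regular C-fraction coefficients are [144/11, 11/5, 1624/429, -616873/174174, 15012349/250450438].

Taylor coefficients (read off): a_0 = 144/11, a_1 = -144/5, a_2 = 616272/3575, a_3 = -1049232/1625, a_4 = 259006032/89375.
c0 = a_0 = 144/11. Peel one level at a time: if S = 1 + c*δ/S' with S'(0) = 1, then c is the δ-coefficient of S and S' = c*δ/(S - 1).
S_1 = c0/f = 1 + (11/5)*δ + (-1624/195)*δ^2 + ...; c1 = 11/5.
S_2 = c1*δ/(S_1 - 1) = 1 + (1624/429)*δ + (2467492/184041)*δ^2 + ...; c2 = 1624/429.
S_3 = c2*δ/(S_2 - 1) = 1 + (-616873/174174)*δ + (1364759/6428604)*δ^2 + ...; c3 = -616873/174174.
S_4 = c3*δ/(S_3 - 1) = 1 + (15012349/250450438)*δ + ...; c4 = 15012349/250450438.


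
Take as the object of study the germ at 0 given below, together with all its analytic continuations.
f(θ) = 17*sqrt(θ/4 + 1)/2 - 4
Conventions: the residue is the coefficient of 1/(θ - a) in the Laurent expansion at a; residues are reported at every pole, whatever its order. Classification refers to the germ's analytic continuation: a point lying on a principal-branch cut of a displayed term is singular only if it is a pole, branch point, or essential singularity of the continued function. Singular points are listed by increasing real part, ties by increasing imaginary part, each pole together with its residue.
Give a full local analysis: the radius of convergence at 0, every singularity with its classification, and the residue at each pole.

Branch term (17/2)*sqrt(1 - θ/(-4)): its argument vanishes at θ = -4, a square-root branch point, modulus 4.
The radius of convergence is the smallest modulus among the singular points: 4.

Radius of convergence at 0: 4.
At -4: an algebraic (square-root) branch point.


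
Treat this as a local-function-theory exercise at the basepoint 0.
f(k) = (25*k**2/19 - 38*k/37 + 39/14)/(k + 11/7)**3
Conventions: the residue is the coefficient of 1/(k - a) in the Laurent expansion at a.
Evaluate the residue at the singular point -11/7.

At the order-3 pole -11/7 set g(k) = (k - (-11/7))^3*f(k) = 25*k**2/19 - 38*k/37 + 39/14.
Order-3 pole: residue = g''(a)/2; g''(-11/7) = 50/19, so the residue is 25/19.

The residue is 25/19.


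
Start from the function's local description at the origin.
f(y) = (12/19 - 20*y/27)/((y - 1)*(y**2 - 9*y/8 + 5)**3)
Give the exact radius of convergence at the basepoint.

The radius of convergence is 1.

Denominator factor (y**2 - 9*y/8 + 5)^3: discriminant -1199/64, complex-conjugate roots (9/16) + ((1/16)*sqrt(1199))*i and (9/16) - ((1/16)*sqrt(1199))*i; poles of order 3, moduli sqrt(5) and sqrt(5).
Denominator factor (y - 1): pole of order 1 at 1, modulus 1.
The radius of convergence is the smallest modulus among the singular points: 1.


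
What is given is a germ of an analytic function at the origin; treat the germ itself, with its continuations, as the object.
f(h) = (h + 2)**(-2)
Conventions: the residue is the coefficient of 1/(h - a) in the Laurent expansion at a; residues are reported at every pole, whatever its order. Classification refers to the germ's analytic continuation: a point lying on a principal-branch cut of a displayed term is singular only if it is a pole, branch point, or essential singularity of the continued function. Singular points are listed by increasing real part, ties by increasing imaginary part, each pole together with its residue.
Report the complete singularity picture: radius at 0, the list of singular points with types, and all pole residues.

Denominator factor (h + 2)^2: pole of order 2 at -2, modulus 2.
The radius of convergence is the smallest modulus among the singular points: 2.
At the order-2 pole -2 set g(h) = (h - (-2))^2*f(h) = 1.
Order-2 pole: residue = g'(a); g'(-2) = 0, so the residue is 0.

Radius of convergence at 0: 2.
At -2: a pole of order 2; residue 0.


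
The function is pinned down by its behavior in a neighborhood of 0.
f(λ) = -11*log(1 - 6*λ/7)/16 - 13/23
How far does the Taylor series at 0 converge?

The radius of convergence is 7/6.

Branch term (-11/16)*log(1 - λ/(7/6)): its argument vanishes at λ = 7/6, a logarithmic branch point, modulus 7/6.
The radius of convergence is the smallest modulus among the singular points: 7/6.


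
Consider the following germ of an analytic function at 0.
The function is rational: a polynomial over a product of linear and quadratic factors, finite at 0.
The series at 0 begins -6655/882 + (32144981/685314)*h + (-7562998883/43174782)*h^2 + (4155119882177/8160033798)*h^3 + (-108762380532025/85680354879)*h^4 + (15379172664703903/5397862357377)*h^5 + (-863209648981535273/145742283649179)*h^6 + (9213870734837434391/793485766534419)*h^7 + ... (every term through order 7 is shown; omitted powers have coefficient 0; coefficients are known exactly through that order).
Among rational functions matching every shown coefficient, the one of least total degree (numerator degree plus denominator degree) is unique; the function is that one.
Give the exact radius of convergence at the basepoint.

No rational of total degree below 6 reproduces all 8 coefficients; solving the [1/5] Pade equations on them gives f(h) = (-2*h/37 - 5/2)/((h + 7/9)**2*(h + 9/11)**3), whose expansion matches every shown term.
Denominator factor (h + 7/9)^2: pole of order 2 at -7/9, modulus 7/9.
Denominator factor (h + 9/11)^3: pole of order 3 at -9/11, modulus 9/11.
The radius of convergence is the smallest modulus among the singular points: 7/9.

The radius of convergence is 7/9.


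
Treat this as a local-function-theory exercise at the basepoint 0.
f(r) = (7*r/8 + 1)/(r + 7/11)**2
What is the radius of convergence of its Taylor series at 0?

The radius of convergence is 7/11.

Denominator factor (r + 7/11)^2: pole of order 2 at -7/11, modulus 7/11.
The radius of convergence is the smallest modulus among the singular points: 7/11.


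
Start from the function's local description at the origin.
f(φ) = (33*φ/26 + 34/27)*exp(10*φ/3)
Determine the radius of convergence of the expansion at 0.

The factor exp(10*φ/3) is entire and contributes no finite singular point.
The polynomial part has no poles.
No finite singular points: the Taylor series at 0 converges everywhere.

The radius of convergence is infinite.


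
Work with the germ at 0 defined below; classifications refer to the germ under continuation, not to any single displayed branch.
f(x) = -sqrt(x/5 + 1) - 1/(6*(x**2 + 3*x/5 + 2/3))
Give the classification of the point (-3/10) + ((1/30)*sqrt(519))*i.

The point is a pole of order 1.

The denominator factor x**2 + 3*x/5 + 2/3 vanishes at (-3/10) + ((1/30)*sqrt(519))*i and appears to the power 1; the numerator there equals -1/6, nonzero, and no other factor vanishes.
The branch terms are analytic at this point.
Hence a pole whose order is the multiplicity, 1.


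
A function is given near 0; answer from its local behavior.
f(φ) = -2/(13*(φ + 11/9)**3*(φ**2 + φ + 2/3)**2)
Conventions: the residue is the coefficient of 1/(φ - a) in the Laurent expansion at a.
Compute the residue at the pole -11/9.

At the order-3 pole -11/9 set g(φ) = (φ - (-11/9))^3*f(φ) = -2/(13*(φ**2 + φ + 2/3)**2).
Order-3 pole: residue = g''(a)/2; g''(-11/9) = -188661555/108427072, so the residue is -188661555/216854144.

The residue is -188661555/216854144.


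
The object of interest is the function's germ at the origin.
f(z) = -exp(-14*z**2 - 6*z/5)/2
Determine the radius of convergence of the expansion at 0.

The factor exp(-14*z**2 - 6*z/5) is entire and contributes no finite singular point.
The polynomial part has no poles.
No finite singular points: the Taylor series at 0 converges everywhere.

The radius of convergence is infinite.


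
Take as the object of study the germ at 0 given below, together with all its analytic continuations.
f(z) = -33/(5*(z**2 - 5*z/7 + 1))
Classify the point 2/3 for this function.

The point is a regular point.

Denominator factors: z**2 - 5*z/7 + 1 = 61/63 at z = 2/3 — none vanishes.
So the germ continues analytically to 2/3.


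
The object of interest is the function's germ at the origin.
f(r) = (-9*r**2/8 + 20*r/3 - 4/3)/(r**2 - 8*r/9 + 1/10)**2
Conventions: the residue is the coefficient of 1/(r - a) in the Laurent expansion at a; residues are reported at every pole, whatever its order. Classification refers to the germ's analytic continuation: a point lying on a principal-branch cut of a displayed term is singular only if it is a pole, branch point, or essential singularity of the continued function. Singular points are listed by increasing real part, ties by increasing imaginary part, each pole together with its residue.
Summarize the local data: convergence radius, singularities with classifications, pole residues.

Denominator factor (r**2 - 8*r/9 + 1/10)^2: discriminant 158/405, real irrational roots 4/9 + (1/90)*sqrt(790) and 4/9 - (1/90)*sqrt(790); poles of order 2, moduli 4/9 + (1/90)*sqrt(790) and 4/9 - (1/90)*sqrt(790).
The radius of convergence is the smallest modulus among the singular points: 4/9 - (1/90)*sqrt(790).
The factor r**2 - 8*r/9 + 1/10 splits as (r - a)(r - a') with a = 4/9 - (1/90)*sqrt(790), a' = 4/9 + (1/90)*sqrt(790). At the order-2 pole a set g(r) = (r - a)^2*f(r) = [-9*r**2/8 + 20*r/3 - 4/3] / (r - a')^2.
Order-2 pole: residue = g'(a); g'(4/9 - (1/90)*sqrt(790)) = (88479/199712)*sqrt(790), so the residue is (88479/199712)*sqrt(790).
The factor r**2 - 8*r/9 + 1/10 splits as (r - a)(r - a') with a = 4/9 + (1/90)*sqrt(790), a' = 4/9 - (1/90)*sqrt(790). At the order-2 pole a set g(r) = (r - a)^2*f(r) = [-9*r**2/8 + 20*r/3 - 4/3] / (r - a')^2.
Order-2 pole: residue = g'(a); g'(4/9 + (1/90)*sqrt(790)) = -(88479/199712)*sqrt(790), so the residue is -(88479/199712)*sqrt(790).
List the singular points by increasing real part (a conjugate pair: the negative imaginary part first).

Radius of convergence at 0: 4/9 - (1/90)*sqrt(790).
At 4/9 - (1/90)*sqrt(790): a pole of order 2; residue (88479/199712)*sqrt(790).
At 4/9 + (1/90)*sqrt(790): a pole of order 2; residue -(88479/199712)*sqrt(790).


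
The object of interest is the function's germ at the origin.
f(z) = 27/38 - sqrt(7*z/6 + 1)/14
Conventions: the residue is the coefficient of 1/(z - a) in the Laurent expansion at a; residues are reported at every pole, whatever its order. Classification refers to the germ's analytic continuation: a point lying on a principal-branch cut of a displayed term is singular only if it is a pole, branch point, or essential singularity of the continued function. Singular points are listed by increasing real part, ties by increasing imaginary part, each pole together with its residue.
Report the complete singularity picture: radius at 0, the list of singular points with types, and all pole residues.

Radius of convergence at 0: 6/7.
At -6/7: an algebraic (square-root) branch point.

Branch term (-1/14)*sqrt(1 - z/(-6/7)): its argument vanishes at z = -6/7, a square-root branch point, modulus 6/7.
The radius of convergence is the smallest modulus among the singular points: 6/7.


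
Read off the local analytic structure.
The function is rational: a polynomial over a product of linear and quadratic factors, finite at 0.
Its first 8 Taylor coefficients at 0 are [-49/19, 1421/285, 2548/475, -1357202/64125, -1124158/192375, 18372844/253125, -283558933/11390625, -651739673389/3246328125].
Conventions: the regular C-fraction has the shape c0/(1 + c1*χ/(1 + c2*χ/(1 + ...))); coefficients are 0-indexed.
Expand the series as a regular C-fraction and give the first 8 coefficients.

Taylor coefficients (read off): a_0 = -49/19, a_1 = 1421/285, a_2 = 2548/475, a_3 = -1357202/64125, a_4 = -1124158/192375, a_5 = 18372844/253125, a_6 = -283558933/11390625, a_7 = -651739673389/3246328125.
c0 = a_0 = -49/19. Peel one level at a time: if S = 1 + c*χ/S' with S'(0) = 1, then c is the χ-coefficient of S and S' = c*χ/(S - 1).
S_1 = c0/f = 1 + (29/15)*χ + (1309/225)*χ^2 + ...; c1 = 29/15.
S_2 = c1*χ/(S_1 - 1) = 1 + (-1309/435)*χ + (1022266/189225)*χ^2 + ...; c2 = -1309/435.
S_3 = c2*χ/(S_2 - 1) = 1 + (146038/81345)*χ + (5714/34969)*χ^2 + ...; c3 = 146038/81345.
S_4 = c3*χ/(S_3 - 1) = 1 + (-1242795/13654553)*χ + (-1310759835/5331774361)*χ^2 + ...; c4 = -1242795/13654553.
S_5 = c4*χ/(S_4 - 1) = 1 + (-563476067/208615283)*χ + (90484625/16324898)*χ^2 + ...; c5 = -563476067/208615283.
S_6 = c5*χ/(S_5 - 1) = 1 + (5047438375/2459665582)*χ + (2611570171875/741193577476)*χ^2 + ...; c6 = 5047438375/2459665582.
S_7 = c6*χ/(S_6 - 1) = 1 + (-116779875/68013154)*χ + ...; c7 = -116779875/68013154.

The regular C-fraction coefficients are [-49/19, 29/15, -1309/435, 146038/81345, -1242795/13654553, -563476067/208615283, 5047438375/2459665582, -116779875/68013154].


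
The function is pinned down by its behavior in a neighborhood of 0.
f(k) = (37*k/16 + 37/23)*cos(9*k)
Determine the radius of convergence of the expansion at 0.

The radius of convergence is infinite.

The factor cos(9*k) is entire and contributes no finite singular point.
The polynomial part has no poles.
No finite singular points: the Taylor series at 0 converges everywhere.


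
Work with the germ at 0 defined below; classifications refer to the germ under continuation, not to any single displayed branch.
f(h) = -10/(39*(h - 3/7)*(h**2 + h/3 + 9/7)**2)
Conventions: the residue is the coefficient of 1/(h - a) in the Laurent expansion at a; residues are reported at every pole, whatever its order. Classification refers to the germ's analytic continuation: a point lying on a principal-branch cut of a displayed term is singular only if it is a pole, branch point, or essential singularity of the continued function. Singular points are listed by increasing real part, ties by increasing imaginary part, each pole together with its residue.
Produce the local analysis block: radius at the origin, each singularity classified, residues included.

Denominator factor (h - 3/7): pole of order 1 at 3/7, modulus 3/7.
Denominator factor (h**2 + h/3 + 9/7)^2: discriminant -317/63, complex-conjugate roots (-1/6) + ((1/42)*sqrt(2219))*i and (-1/6) - ((1/42)*sqrt(2219))*i; poles of order 2, moduli (3/7)*sqrt(7) and (3/7)*sqrt(7).
The radius of convergence is the smallest modulus among the singular points: 3/7.
The factor h**2 + h/3 + 9/7 splits as (h - a)(h - a') with a = (-1/6) - ((1/42)*sqrt(2219))*i, a' = (-1/6) + ((1/42)*sqrt(2219))*i. At the order-2 pole a set g(h) = (h - a)^2*f(h) = [-10/(39*(h - 3/7))] / (h - a')^2.
Order-2 pole: residue = g'(a); g'((-1/6) - ((1/42)*sqrt(2219))*i) = (12005/243399) + ((22301125/24458922111)*sqrt(2219))*i, so the residue is (12005/243399) + ((22301125/24458922111)*sqrt(2219))*i.
The factor h**2 + h/3 + 9/7 splits as (h - a)(h - a') with a = (-1/6) + ((1/42)*sqrt(2219))*i, a' = (-1/6) - ((1/42)*sqrt(2219))*i. At the order-2 pole a set g(h) = (h - a)^2*f(h) = [-10/(39*(h - 3/7))] / (h - a')^2.
Order-2 pole: residue = g'(a); g'((-1/6) + ((1/42)*sqrt(2219))*i) = (12005/243399) - ((22301125/24458922111)*sqrt(2219))*i, so the residue is (12005/243399) - ((22301125/24458922111)*sqrt(2219))*i.
At the order-1 pole 3/7 set g(h) = (h - (3/7))*f(h) = -10/(39*(h**2 + h/3 + 9/7)**2).
Simple pole: residue = g(a) at a = 3/7, which is -24010/243399.
List the singular points by increasing real part (a conjugate pair: the negative imaginary part first).

Radius of convergence at 0: 3/7.
At (-1/6) - ((1/42)*sqrt(2219))*i: a pole of order 2; residue (12005/243399) + ((22301125/24458922111)*sqrt(2219))*i.
At (-1/6) + ((1/42)*sqrt(2219))*i: a pole of order 2; residue (12005/243399) - ((22301125/24458922111)*sqrt(2219))*i.
At 3/7: a pole of order 1; residue -24010/243399.


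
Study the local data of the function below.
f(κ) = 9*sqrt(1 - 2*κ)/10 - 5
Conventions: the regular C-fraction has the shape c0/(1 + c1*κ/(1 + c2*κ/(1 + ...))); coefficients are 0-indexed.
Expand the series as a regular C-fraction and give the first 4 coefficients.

Taylor coefficients (expand at 0): a_0 = -41/10, a_1 = -9/10, a_2 = -9/20, a_3 = -9/20.
c0 = a_0 = -41/10. Peel one level at a time: if S = 1 + c*κ/S' with S'(0) = 1, then c is the κ-coefficient of S and S' = c*κ/(S - 1).
S_1 = c0/f = 1 + (-9/41)*κ + (-207/3362)*κ^2 + ...; c1 = -9/41.
S_2 = c1*κ/(S_1 - 1) = 1 + (-23/82)*κ + (-1/4)*κ^2 + ...; c2 = -23/82.
S_3 = c2*κ/(S_2 - 1) = 1 + (-41/46)*κ + ...; c3 = -41/46.

The regular C-fraction coefficients are [-41/10, -9/41, -23/82, -41/46].


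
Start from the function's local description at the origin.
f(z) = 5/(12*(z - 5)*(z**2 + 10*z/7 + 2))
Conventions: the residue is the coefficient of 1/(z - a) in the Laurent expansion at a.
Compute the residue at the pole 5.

At the order-1 pole 5 set g(z) = (z - (5))*f(z) = 5/(12*(z**2 + 10*z/7 + 2)).
Simple pole: residue = g(a) at a = 5, which is 35/2868.

The residue is 35/2868.


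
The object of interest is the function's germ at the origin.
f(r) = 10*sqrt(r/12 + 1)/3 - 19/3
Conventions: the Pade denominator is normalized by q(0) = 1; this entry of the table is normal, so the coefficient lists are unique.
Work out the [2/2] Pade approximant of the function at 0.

Taylor coefficients needed (expand at 0): a_0 = -3, a_1 = 5/36, a_2 = -5/1728, a_3 = 5/41472, a_4 = -25/3981312.
Write the denominator as Q(r) = 1 + q1*r + q2*r^2. Requiring Q*f - P = O(r^5) with deg P <= 2 kills the coefficients of r^3..r^4 in Q*f:
  r^3: a_3 + q1*a_2 + q2*a_1 = 0, i.e. 5/41472 + (-5/1728)*q1 + (5/36)*q2 = 0.
  r^4: a_4 + q1*a_3 + q2*a_2 = 0, i.e. -25/3981312 + (5/41472)*q1 + (-5/1728)*q2 = 0.
Solving this linear system: q1 = 1/16, q2 = 1/2304.
The numerator is Q*f truncated at degree 2: P0 = a_0 = -3; P1 = a_1 + q1*a_0 = -7/144; P2 = a_2 + q1*a_1 + q2*a_0 = 31/6912.

The Pade approximant has numerator coefficients [-3, -7/144, 31/6912]; denominator coefficients [1, 1/16, 1/2304].


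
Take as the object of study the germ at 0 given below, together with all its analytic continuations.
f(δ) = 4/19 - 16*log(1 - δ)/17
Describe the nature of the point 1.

The term (-16/17)*log(1 - δ/(1)) has argument 1 - 1/(1) = 0 at 1: a logarithmic (infinitely-sheeted) branch point; the remaining terms are analytic or single-valued there.

The point is a logarithmic branch point.


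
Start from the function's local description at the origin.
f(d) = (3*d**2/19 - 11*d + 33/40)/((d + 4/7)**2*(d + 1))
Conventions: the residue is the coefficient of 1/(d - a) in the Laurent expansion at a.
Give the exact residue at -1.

The residue is 446243/6840.

At the order-1 pole -1 set g(d) = (d - (-1))*f(d) = (3*d**2/19 - 11*d + 33/40)/(d + 4/7)**2.
Simple pole: residue = g(a) at a = -1, which is 446243/6840.


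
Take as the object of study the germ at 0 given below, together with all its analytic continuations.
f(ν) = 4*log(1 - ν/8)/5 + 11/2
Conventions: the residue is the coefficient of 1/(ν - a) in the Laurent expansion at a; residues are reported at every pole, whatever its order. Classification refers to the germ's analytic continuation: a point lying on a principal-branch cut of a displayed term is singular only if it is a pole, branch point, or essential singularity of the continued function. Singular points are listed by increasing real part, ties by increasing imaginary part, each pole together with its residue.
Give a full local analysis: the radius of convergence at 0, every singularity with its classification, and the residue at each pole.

Radius of convergence at 0: 8.
At 8: a logarithmic branch point.

Branch term (4/5)*log(1 - ν/(8)): its argument vanishes at ν = 8, a logarithmic branch point, modulus 8.
The radius of convergence is the smallest modulus among the singular points: 8.


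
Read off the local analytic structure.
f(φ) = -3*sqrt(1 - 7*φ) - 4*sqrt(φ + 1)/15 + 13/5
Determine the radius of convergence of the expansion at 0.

Branch term (-3)*sqrt(1 - φ/(1/7)): its argument vanishes at φ = 1/7, a square-root branch point, modulus 1/7.
Branch term (-4/15)*sqrt(1 - φ/(-1)): its argument vanishes at φ = -1, a square-root branch point, modulus 1.
The radius of convergence is the smallest modulus among the singular points: 1/7.

The radius of convergence is 1/7.


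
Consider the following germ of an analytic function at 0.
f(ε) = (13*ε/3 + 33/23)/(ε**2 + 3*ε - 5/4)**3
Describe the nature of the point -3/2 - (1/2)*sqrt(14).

The denominator factor ε**2 + 3*ε - 5/4 vanishes at -3/2 - (1/2)*sqrt(14) and appears to the power 3; the numerator there equals -233/46 - (13/6)*sqrt(14), nonzero, and no other factor vanishes.
Hence a pole whose order is the multiplicity, 3.

The point is a pole of order 3.


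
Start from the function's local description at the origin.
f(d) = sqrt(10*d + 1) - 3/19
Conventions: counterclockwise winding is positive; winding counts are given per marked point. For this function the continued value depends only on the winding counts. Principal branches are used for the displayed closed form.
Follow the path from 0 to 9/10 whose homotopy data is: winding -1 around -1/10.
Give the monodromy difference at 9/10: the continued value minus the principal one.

The rational part is single-valued and drops out of the difference; each branch term changes only by its own monodromy.
(1)*sqrt(1 - d/(-1/10)): winding -1 is odd, the square root flips sign, contributing -2*(1)*sqrt(1 - (9/10)/(-1/10)) = -2*(1)*sqrt(10) = -(2)*sqrt(10).
Summing the contributions at d = 9/10 gives -(2)*sqrt(10).

Continued minus principal equals -(2)*sqrt(10).


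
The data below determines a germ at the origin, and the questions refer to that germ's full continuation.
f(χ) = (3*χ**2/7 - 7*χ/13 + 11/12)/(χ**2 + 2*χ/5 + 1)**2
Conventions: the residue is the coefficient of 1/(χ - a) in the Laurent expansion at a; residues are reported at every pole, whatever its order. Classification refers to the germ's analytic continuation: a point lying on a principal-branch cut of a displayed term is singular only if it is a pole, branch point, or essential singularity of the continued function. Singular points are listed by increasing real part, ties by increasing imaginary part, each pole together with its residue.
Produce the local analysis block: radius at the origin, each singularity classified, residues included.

Denominator factor (χ**2 + 2*χ/5 + 1)^2: discriminant -96/25, complex-conjugate roots (-1/5) + ((2/5)*sqrt(6))*i and (-1/5) - ((2/5)*sqrt(6))*i; poles of order 2, moduli 1 and 1.
The radius of convergence is the smallest modulus among the singular points: 1.
The factor χ**2 + 2*χ/5 + 1 splits as (χ - a)(χ - a') with a = (-1/5) - ((2/5)*sqrt(6))*i, a' = (-1/5) + ((2/5)*sqrt(6))*i. At the order-2 pole a set g(χ) = (χ - a)^2*f(χ) = [3*χ**2/7 - 7*χ/13 + 11/12] / (χ - a')^2.
Order-2 pole: residue = g'(a); g'((-1/5) - ((2/5)*sqrt(6))*i) = ((198325/1257984)*sqrt(6))*i, so the residue is ((198325/1257984)*sqrt(6))*i.
The factor χ**2 + 2*χ/5 + 1 splits as (χ - a)(χ - a') with a = (-1/5) + ((2/5)*sqrt(6))*i, a' = (-1/5) - ((2/5)*sqrt(6))*i. At the order-2 pole a set g(χ) = (χ - a)^2*f(χ) = [3*χ**2/7 - 7*χ/13 + 11/12] / (χ - a')^2.
Order-2 pole: residue = g'(a); g'((-1/5) + ((2/5)*sqrt(6))*i) = -((198325/1257984)*sqrt(6))*i, so the residue is -((198325/1257984)*sqrt(6))*i.
List the singular points by increasing real part (a conjugate pair: the negative imaginary part first).

Radius of convergence at 0: 1.
At (-1/5) - ((2/5)*sqrt(6))*i: a pole of order 2; residue ((198325/1257984)*sqrt(6))*i.
At (-1/5) + ((2/5)*sqrt(6))*i: a pole of order 2; residue -((198325/1257984)*sqrt(6))*i.


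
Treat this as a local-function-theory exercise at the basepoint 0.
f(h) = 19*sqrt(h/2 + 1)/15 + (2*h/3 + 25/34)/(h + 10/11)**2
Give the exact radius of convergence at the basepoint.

The radius of convergence is 10/11.

Denominator factor (h + 10/11)^2: pole of order 2 at -10/11, modulus 10/11.
Branch term (19/15)*sqrt(1 - h/(-2)): its argument vanishes at h = -2, a square-root branch point, modulus 2.
The radius of convergence is the smallest modulus among the singular points: 10/11.


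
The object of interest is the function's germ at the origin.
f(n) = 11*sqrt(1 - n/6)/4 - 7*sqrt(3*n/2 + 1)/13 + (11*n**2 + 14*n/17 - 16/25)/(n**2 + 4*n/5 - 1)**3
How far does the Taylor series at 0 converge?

The radius of convergence is 2/3.

Denominator factor (n**2 + 4*n/5 - 1)^3: discriminant 116/25, real irrational roots -2/5 + (1/5)*sqrt(29) and -2/5 - (1/5)*sqrt(29); poles of order 3, moduli -2/5 + (1/5)*sqrt(29) and 2/5 + (1/5)*sqrt(29).
Branch term (-7/13)*sqrt(1 - n/(-2/3)): its argument vanishes at n = -2/3, a square-root branch point, modulus 2/3.
Branch term (11/4)*sqrt(1 - n/(6)): its argument vanishes at n = 6, a square-root branch point, modulus 6.
The radius of convergence is the smallest modulus among the singular points: 2/3.


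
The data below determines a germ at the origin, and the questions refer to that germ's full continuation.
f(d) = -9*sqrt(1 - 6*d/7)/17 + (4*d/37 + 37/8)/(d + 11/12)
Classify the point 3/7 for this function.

Denominator factors: d + 11/12 = 113/84 at d = 3/7 — none vanishes.
Branch term sqrt(1 - d/(7/6)): argument at 3/7 is 31/49, nonzero, so 3/7 is not its branch point (a point on a principal cut is still regular for the continued germ).
So the germ continues analytically to 3/7.

The point is a regular point.


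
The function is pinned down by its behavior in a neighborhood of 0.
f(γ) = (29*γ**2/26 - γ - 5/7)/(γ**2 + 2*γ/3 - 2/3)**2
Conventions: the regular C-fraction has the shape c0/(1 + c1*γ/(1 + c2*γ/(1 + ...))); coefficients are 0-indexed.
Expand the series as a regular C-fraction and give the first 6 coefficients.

The regular C-fraction coefficients are [-45/28, -17/5, 2809/2210, 823555/1241578, 731387872/462673199, -681089522100/221447845193].

Taylor coefficients (expand at 0): a_0 = -45/28, a_1 = -153/28, a_2 = -8469/728, a_3 = -2673/91, a_4 = -12897/208, a_5 = -2169/16.
c0 = a_0 = -45/28. Peel one level at a time: if S = 1 + c*γ/S' with S'(0) = 1, then c is the γ-coefficient of S and S' = c*γ/(S - 1).
S_1 = c0/f = 1 + (-17/5)*γ + (2809/650)*γ^2 + ...; c1 = -17/5.
S_2 = c1*γ/(S_1 - 1) = 1 + (2809/2210)*γ + (-164711/195364)*γ^2 + ...; c2 = 2809/2210.
S_3 = c2*γ/(S_2 - 1) = 1 + (823555/1241578)*γ + (-107557040/102576253)*γ^2 + ...; c3 = 823555/1241578.
S_4 = c3*γ/(S_3 - 1) = 1 + (731387872/462673199)*γ + (131901993600/27129713521)*γ^2 + ...; c4 = 731387872/462673199.
S_5 = c4*γ/(S_4 - 1) = 1 + (-681089522100/221447845193)*γ + ...; c5 = -681089522100/221447845193.


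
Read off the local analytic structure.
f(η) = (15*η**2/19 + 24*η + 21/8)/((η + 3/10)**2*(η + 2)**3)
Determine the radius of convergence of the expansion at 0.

Denominator factor (η + 2)^3: pole of order 3 at -2, modulus 2.
Denominator factor (η + 3/10)^2: pole of order 2 at -3/10, modulus 3/10.
The radius of convergence is the smallest modulus among the singular points: 3/10.

The radius of convergence is 3/10.


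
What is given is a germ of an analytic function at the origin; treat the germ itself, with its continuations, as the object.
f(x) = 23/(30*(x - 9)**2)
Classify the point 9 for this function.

The point is a pole of order 2.

The denominator factor x - 9 vanishes at 9 and appears to the power 2; the numerator there equals 23/30, nonzero, and no other factor vanishes.
Hence a pole whose order is the multiplicity, 2.


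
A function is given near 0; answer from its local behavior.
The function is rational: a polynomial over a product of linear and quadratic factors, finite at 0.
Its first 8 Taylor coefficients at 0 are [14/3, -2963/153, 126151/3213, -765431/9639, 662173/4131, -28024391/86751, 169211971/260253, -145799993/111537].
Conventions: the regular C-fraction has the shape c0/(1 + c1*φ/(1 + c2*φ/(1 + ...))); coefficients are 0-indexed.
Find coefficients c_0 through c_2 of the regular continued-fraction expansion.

The regular C-fraction coefficients are [14/3, 2963/714, -1496745/705194].

Taylor coefficients (read off): a_0 = 14/3, a_1 = -2963/153, a_2 = 126151/3213.
c0 = a_0 = 14/3. Peel one level at a time: if S = 1 + c*φ/S' with S'(0) = 1, then c is the φ-coefficient of S and S' = c*φ/(S - 1).
S_1 = c0/f = 1 + (2963/714)*φ + (498915/56644)*φ^2 + ...; c1 = 2963/714.
S_2 = c1*φ/(S_1 - 1) = 1 + (-1496745/705194)*φ + ...; c2 = -1496745/705194.


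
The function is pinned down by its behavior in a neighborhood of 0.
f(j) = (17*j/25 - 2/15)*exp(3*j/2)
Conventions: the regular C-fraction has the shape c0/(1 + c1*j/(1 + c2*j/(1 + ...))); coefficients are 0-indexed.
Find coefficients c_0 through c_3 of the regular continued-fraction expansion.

The regular C-fraction coefficients are [-2/15, 18/5, -433/80, 2365/6928].

Taylor coefficients (expand at 0): a_0 = -2/15, a_1 = 12/25, a_2 = 87/100, a_3 = 69/100.
c0 = a_0 = -2/15. Peel one level at a time: if S = 1 + c*j/S' with S'(0) = 1, then c is the j-coefficient of S and S' = c*j/(S - 1).
S_1 = c0/f = 1 + (18/5)*j + (3897/200)*j^2 + ...; c1 = 18/5.
S_2 = c1*j/(S_1 - 1) = 1 + (-433/80)*j + (473/256)*j^2 + ...; c2 = -433/80.
S_3 = c2*j/(S_2 - 1) = 1 + (2365/6928)*j + ...; c3 = 2365/6928.


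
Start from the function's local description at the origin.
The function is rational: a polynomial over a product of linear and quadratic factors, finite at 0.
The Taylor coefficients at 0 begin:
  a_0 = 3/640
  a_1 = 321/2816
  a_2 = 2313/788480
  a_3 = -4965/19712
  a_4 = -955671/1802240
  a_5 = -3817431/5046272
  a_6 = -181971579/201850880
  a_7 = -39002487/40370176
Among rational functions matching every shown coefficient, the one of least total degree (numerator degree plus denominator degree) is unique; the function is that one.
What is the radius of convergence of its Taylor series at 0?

The radius of convergence is 4/3.

No rational of total degree below 6 reproduces all 8 coefficients; solving the [2/4] Pade equations on them gives f(τ) = (-27*τ**2/14 + 8*τ/11 + 1/30)/((τ - 2)**2*(τ - 4/3)**2), whose expansion matches every shown term.
Denominator factor (τ - 4/3)^2: pole of order 2 at 4/3, modulus 4/3.
Denominator factor (τ - 2)^2: pole of order 2 at 2, modulus 2.
The radius of convergence is the smallest modulus among the singular points: 4/3.


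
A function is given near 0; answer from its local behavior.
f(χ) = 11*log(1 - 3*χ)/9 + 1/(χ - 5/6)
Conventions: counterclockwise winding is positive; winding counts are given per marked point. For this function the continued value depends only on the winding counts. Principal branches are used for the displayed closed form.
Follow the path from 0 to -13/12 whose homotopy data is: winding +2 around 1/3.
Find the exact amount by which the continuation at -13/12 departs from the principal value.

Continued minus principal equals (44/9)*pi*i.

The rational part is single-valued and drops out of the difference; each branch term changes only by its own monodromy.
(11/9)*log(1 - χ/(1/3)): each positive loop around 1/3 adds 2*pi*i to the log, so winding +2 contributes (11/9)*(2)*2*pi*i = (44/9)*pi*i.
Summing the contributions at χ = -13/12 gives (44/9)*pi*i.


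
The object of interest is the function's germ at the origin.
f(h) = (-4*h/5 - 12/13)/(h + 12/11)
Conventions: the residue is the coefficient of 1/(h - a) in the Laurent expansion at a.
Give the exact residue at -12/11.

The residue is -36/715.

At the order-1 pole -12/11 set g(h) = (h - (-12/11))*f(h) = -4*h/5 - 12/13.
Simple pole: residue = g(a) at a = -12/11, which is -36/715.


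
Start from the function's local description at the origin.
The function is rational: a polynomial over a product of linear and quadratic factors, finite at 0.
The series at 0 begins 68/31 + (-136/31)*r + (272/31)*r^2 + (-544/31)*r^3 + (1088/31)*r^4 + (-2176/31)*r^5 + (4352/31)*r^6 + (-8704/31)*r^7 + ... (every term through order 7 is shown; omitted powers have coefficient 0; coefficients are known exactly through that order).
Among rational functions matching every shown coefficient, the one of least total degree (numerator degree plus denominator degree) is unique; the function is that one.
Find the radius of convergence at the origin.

The radius of convergence is 1/2.

No rational of total degree below 1 reproduces all 8 coefficients; solving the [0/1] Pade equations on them gives f(r) = 34/(31*(r + 1/2)), whose expansion matches every shown term.
Denominator factor (r + 1/2): pole of order 1 at -1/2, modulus 1/2.
The radius of convergence is the smallest modulus among the singular points: 1/2.


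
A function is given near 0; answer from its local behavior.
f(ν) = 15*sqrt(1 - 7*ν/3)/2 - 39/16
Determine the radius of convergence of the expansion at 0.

Branch term (15/2)*sqrt(1 - ν/(3/7)): its argument vanishes at ν = 3/7, a square-root branch point, modulus 3/7.
The radius of convergence is the smallest modulus among the singular points: 3/7.

The radius of convergence is 3/7.


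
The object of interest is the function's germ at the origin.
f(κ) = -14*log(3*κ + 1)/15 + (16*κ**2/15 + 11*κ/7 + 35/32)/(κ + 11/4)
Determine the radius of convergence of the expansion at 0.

The radius of convergence is 1/3.

Denominator factor (κ + 11/4): pole of order 1 at -11/4, modulus 11/4.
Branch term (-14/15)*log(1 - κ/(-1/3)): its argument vanishes at κ = -1/3, a logarithmic branch point, modulus 1/3.
The radius of convergence is the smallest modulus among the singular points: 1/3.


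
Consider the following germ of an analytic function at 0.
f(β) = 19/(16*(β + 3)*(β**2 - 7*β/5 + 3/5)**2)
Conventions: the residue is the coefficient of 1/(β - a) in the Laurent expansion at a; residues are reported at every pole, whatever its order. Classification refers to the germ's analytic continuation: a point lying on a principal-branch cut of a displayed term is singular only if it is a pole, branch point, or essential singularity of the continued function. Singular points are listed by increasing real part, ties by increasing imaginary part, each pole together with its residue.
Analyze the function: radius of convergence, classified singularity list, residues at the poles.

Denominator factor (β**2 - 7*β/5 + 3/5)^2: discriminant -11/25, complex-conjugate roots (7/10) + ((1/10)*sqrt(11))*i and (7/10) - ((1/10)*sqrt(11))*i; poles of order 2, moduli (1/5)*sqrt(15) and (1/5)*sqrt(15).
Denominator factor (β + 3): pole of order 1 at -3, modulus 3.
The radius of convergence is the smallest modulus among the singular points: (1/5)*sqrt(15).
At the order-1 pole -3 set g(β) = (β - (-3))*f(β) = 19/(16*(β**2 - 7*β/5 + 3/5)**2).
Simple pole: residue = g(a) at a = -3, which is 475/76176.
The factor β**2 - 7*β/5 + 3/5 splits as (β - a)(β - a') with a = (7/10) - ((1/10)*sqrt(11))*i, a' = (7/10) + ((1/10)*sqrt(11))*i. At the order-2 pole a set g(β) = (β - a)^2*f(β) = [19/(16*(β + 3))] / (β - a')^2.
Order-2 pole: residue = g'(a); g'((7/10) - ((1/10)*sqrt(11))*i) = (-475/152352) + ((12320075/18434592)*sqrt(11))*i, so the residue is (-475/152352) + ((12320075/18434592)*sqrt(11))*i.
The factor β**2 - 7*β/5 + 3/5 splits as (β - a)(β - a') with a = (7/10) + ((1/10)*sqrt(11))*i, a' = (7/10) - ((1/10)*sqrt(11))*i. At the order-2 pole a set g(β) = (β - a)^2*f(β) = [19/(16*(β + 3))] / (β - a')^2.
Order-2 pole: residue = g'(a); g'((7/10) + ((1/10)*sqrt(11))*i) = (-475/152352) - ((12320075/18434592)*sqrt(11))*i, so the residue is (-475/152352) - ((12320075/18434592)*sqrt(11))*i.
List the singular points by increasing real part (a conjugate pair: the negative imaginary part first).

Radius of convergence at 0: (1/5)*sqrt(15).
At -3: a pole of order 1; residue 475/76176.
At (7/10) - ((1/10)*sqrt(11))*i: a pole of order 2; residue (-475/152352) + ((12320075/18434592)*sqrt(11))*i.
At (7/10) + ((1/10)*sqrt(11))*i: a pole of order 2; residue (-475/152352) - ((12320075/18434592)*sqrt(11))*i.


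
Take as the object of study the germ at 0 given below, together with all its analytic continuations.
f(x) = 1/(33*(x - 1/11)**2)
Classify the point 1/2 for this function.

The point is a regular point.

Denominator factors: x - 1/11 = 9/22 at x = 1/2 — none vanishes.
So the germ continues analytically to 1/2.


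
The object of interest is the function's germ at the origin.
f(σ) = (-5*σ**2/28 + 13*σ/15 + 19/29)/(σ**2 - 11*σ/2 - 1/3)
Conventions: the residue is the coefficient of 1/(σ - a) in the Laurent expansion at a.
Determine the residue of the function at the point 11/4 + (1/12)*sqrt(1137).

The factor σ**2 - 11*σ/2 - 1/3 splits as (σ - a)(σ - a') with a = 11/4 + (1/12)*sqrt(1137), a' = 11/4 - (1/12)*sqrt(1137). At the order-1 pole a set g(σ) = (σ - a)*f(σ) = [-5*σ**2/28 + 13*σ/15 + 19/29] / (σ - a').
Simple pole: residue = g(a) at a = 11/4 + (1/12)*sqrt(1137), which is -97/1680 + (3871/2637840)*sqrt(1137).

The residue is -97/1680 + (3871/2637840)*sqrt(1137).


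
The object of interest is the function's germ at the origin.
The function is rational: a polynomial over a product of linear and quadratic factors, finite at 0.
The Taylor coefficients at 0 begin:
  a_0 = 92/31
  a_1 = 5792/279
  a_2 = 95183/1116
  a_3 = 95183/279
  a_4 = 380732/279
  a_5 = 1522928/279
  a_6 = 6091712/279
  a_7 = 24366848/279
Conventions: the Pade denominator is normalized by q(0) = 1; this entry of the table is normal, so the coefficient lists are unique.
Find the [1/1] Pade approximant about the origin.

The Pade approximant has numerator coefficients [92/31, 446593/52128]; denominator coefficients [1, -95183/23168].

Taylor coefficients needed (read off): a_0 = 92/31, a_1 = 5792/279, a_2 = 95183/1116.
Write the denominator as Q(n) = 1 + q1*n. Requiring Q*f - P = O(n^3) with deg P <= 1 kills the coefficients of n^2..n^2 in Q*f:
  n^2: a_2 + q1*a_1 = 0, i.e. 95183/1116 + (5792/279)*q1 = 0.
Solving this linear system: q1 = -95183/23168.
The numerator is Q*f truncated at degree 1: P0 = a_0 = 92/31; P1 = a_1 + q1*a_0 = 446593/52128.
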